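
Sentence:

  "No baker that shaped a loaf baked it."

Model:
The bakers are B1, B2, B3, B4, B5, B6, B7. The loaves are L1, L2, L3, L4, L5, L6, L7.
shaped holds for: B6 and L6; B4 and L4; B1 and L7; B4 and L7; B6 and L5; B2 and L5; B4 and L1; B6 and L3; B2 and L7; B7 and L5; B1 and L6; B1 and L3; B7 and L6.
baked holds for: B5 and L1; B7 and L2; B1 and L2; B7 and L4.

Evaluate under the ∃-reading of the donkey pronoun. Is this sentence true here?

"it" takes "a loaf" as antecedent — a donkey pronoun bound across the clause boundary.
Truth condition: for no (b,l) with shaped(b,l) does baked(b,l) hold.
Restrictor pairs — does the scope hold? (B1,L3):fails  (B1,L6):fails  (B1,L7):fails  (B2,L5):fails  (B2,L7):fails  (B4,L1):fails  (B4,L4):fails  (B4,L7):fails  (B6,L3):fails  (B6,L5):fails  (B6,L6):fails  (B7,L5):fails  (B7,L6):fails
Scope holds for no restrictor pair, so the sentence is true.

True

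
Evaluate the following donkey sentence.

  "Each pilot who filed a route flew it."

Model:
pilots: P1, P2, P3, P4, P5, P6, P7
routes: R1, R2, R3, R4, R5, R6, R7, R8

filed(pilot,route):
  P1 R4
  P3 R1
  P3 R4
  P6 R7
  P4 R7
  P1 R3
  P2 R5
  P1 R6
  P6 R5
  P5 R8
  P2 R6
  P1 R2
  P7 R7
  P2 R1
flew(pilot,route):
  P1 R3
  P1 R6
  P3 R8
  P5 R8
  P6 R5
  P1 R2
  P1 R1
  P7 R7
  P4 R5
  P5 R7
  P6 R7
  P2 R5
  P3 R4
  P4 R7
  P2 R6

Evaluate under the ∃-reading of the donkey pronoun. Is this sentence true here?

"it" takes "a route" as antecedent — a donkey pronoun bound across the clause boundary.
Weak reading: every pilot p with some filed-route has at least one filed-route r such that flew(p,r).
Per pilot: P1:✓  P2:✓  P3:✓  P4:✓  P5:✓  P6:✓  P7:✓
Every pilot in the restrictor has a witness.

True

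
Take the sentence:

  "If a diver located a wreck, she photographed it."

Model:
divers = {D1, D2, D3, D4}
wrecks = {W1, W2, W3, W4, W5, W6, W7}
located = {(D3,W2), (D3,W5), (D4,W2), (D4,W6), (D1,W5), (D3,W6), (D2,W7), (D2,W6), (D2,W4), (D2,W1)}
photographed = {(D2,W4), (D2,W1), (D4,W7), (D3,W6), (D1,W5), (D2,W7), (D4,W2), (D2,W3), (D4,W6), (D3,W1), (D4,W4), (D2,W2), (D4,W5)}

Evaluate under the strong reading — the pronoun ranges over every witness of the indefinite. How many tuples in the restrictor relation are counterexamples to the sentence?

3

"it" takes "a wreck" as antecedent — a donkey pronoun bound across the clause boundary.
Strong reading: for every (d,w) with located(d,w), photographed(d,w).
Restrictor pairs: (D1,W5) ✓  (D2,W1) ✓  (D2,W4) ✓  (D2,W6) ✗  (D2,W7) ✓  (D3,W2) ✗  (D3,W5) ✗  (D3,W6) ✓  (D4,W2) ✓  (D4,W6) ✓
Counterexamples (restrictor pairs failing the scope): 3.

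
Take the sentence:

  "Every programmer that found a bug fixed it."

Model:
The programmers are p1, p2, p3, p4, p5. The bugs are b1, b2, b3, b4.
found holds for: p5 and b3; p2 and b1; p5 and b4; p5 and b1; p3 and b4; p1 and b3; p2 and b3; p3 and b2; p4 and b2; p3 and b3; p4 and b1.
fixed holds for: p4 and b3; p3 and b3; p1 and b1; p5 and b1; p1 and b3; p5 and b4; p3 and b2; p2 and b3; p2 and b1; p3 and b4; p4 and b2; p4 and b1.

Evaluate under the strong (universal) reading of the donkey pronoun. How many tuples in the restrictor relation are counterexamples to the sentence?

1

"it" takes "a bug" as antecedent — a donkey pronoun bound across the clause boundary.
Strong reading: for every (p,b) with found(p,b), fixed(p,b).
Restrictor pairs: (p1,b3) ✓  (p2,b1) ✓  (p2,b3) ✓  (p3,b2) ✓  (p3,b3) ✓  (p3,b4) ✓  (p4,b1) ✓  (p4,b2) ✓  (p5,b1) ✓  (p5,b3) ✗  (p5,b4) ✓
Counterexamples (restrictor pairs failing the scope): 1.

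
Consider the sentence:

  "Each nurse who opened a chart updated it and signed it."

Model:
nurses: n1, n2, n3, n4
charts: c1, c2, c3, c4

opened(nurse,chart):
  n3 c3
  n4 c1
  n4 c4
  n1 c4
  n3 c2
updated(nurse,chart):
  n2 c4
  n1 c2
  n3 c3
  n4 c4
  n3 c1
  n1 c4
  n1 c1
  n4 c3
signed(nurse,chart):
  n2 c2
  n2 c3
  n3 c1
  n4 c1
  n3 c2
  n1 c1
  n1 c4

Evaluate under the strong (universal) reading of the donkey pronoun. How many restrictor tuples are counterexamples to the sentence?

4

"it" takes "a chart" as antecedent — a donkey pronoun bound across the clause boundary.
Strong reading: for every (n,c) with opened(n,c), updated(n,c) ∧ signed(n,c).
Restrictor pairs: (n1,c4) ✓  (n3,c2) ✗  (n3,c3) ✗  (n4,c1) ✗  (n4,c4) ✗
Counterexamples (restrictor pairs failing the scope): 4.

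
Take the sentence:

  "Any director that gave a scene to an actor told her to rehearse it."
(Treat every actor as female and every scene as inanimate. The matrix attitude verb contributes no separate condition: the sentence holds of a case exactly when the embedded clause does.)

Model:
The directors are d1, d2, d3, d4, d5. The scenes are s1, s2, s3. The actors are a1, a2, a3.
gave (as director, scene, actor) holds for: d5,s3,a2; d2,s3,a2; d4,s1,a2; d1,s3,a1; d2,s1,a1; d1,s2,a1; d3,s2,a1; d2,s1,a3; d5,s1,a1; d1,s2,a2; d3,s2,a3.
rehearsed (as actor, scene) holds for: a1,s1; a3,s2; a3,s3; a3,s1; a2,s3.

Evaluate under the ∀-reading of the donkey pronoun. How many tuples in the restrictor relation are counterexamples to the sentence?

5

"her" takes "an actor" as antecedent and "it" takes "a scene"; both are donkey pronouns co-varying with the restrictor.
Strong reading: for every (d,s,a) with gave(d,s,a), rehearsed(a,s).
Restrictor triples: (d1,s2,a1)→rehearsed(a1,s2) ✗  (d1,s2,a2)→rehearsed(a2,s2) ✗  (d1,s3,a1)→rehearsed(a1,s3) ✗  (d2,s1,a1)→rehearsed(a1,s1) ✓  (d2,s1,a3)→rehearsed(a3,s1) ✓  (d2,s3,a2)→rehearsed(a2,s3) ✓  (d3,s2,a1)→rehearsed(a1,s2) ✗  (d3,s2,a3)→rehearsed(a3,s2) ✓  (d4,s1,a2)→rehearsed(a2,s1) ✗  (d5,s1,a1)→rehearsed(a1,s1) ✓  (d5,s3,a2)→rehearsed(a2,s3) ✓
Counterexamples (restrictor triples failing the scope): 5.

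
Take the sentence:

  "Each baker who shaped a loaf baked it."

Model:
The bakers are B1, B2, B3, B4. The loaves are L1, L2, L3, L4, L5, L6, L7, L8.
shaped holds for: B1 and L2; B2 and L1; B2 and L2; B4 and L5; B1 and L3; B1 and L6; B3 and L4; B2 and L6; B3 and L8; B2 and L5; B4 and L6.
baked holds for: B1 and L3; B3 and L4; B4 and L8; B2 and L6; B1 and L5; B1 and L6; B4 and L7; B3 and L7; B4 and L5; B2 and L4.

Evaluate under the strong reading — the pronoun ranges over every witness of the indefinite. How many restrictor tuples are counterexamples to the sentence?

6

"it" takes "a loaf" as antecedent — a donkey pronoun bound across the clause boundary.
Strong reading: for every (b,l) with shaped(b,l), baked(b,l).
Restrictor pairs: (B1,L2) ✗  (B1,L3) ✓  (B1,L6) ✓  (B2,L1) ✗  (B2,L2) ✗  (B2,L5) ✗  (B2,L6) ✓  (B3,L4) ✓  (B3,L8) ✗  (B4,L5) ✓  (B4,L6) ✗
Counterexamples (restrictor pairs failing the scope): 6.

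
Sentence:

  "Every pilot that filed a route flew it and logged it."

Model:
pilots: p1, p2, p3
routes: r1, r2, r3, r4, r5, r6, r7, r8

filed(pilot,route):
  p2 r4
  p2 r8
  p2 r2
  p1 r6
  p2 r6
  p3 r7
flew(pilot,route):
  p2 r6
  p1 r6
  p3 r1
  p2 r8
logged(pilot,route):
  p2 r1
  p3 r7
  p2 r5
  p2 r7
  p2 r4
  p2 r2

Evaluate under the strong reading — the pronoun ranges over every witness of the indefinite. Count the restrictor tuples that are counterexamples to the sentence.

"it" takes "a route" as antecedent — a donkey pronoun bound across the clause boundary.
Strong reading: for every (p,r) with filed(p,r), flew(p,r) ∧ logged(p,r).
Restrictor pairs: (p1,r6) ✗  (p2,r2) ✗  (p2,r4) ✗  (p2,r6) ✗  (p2,r8) ✗  (p3,r7) ✗
Counterexamples (restrictor pairs failing the scope): 6.

6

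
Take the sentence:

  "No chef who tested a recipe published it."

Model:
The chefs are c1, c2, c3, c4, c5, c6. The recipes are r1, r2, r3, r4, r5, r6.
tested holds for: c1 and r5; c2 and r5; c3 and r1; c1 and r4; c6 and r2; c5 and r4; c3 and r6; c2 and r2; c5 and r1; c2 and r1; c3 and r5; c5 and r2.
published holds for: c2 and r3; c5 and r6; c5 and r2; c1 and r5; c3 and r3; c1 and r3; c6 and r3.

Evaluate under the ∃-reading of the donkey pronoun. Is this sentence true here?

"it" takes "a recipe" as antecedent — a donkey pronoun bound across the clause boundary.
Truth condition: for no (c,r) with tested(c,r) does published(c,r) hold.
Restrictor pairs — does the scope hold? (c1,r4):fails  (c1,r5):holds  (c2,r1):fails  (c2,r2):fails  (c2,r5):fails  (c3,r1):fails  (c3,r5):fails  (c3,r6):fails  (c5,r1):fails  (c5,r2):holds  (c5,r4):fails  (c6,r2):fails
Scope holds for 2 pair(s), so the sentence is false.

False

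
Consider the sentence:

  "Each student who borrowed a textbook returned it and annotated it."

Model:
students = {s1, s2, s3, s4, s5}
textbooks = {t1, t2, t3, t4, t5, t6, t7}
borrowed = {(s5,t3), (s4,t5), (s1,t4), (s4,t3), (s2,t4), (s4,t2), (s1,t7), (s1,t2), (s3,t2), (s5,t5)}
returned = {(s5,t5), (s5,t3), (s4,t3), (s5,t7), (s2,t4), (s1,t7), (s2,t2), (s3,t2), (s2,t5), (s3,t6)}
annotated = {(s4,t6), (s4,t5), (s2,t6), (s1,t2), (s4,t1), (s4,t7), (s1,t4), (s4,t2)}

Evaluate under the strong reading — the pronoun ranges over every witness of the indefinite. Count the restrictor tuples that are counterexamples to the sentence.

10

"it" takes "a textbook" as antecedent — a donkey pronoun bound across the clause boundary.
Strong reading: for every (s,t) with borrowed(s,t), returned(s,t) ∧ annotated(s,t).
Restrictor pairs: (s1,t2) ✗  (s1,t4) ✗  (s1,t7) ✗  (s2,t4) ✗  (s3,t2) ✗  (s4,t2) ✗  (s4,t3) ✗  (s4,t5) ✗  (s5,t3) ✗  (s5,t5) ✗
Counterexamples (restrictor pairs failing the scope): 10.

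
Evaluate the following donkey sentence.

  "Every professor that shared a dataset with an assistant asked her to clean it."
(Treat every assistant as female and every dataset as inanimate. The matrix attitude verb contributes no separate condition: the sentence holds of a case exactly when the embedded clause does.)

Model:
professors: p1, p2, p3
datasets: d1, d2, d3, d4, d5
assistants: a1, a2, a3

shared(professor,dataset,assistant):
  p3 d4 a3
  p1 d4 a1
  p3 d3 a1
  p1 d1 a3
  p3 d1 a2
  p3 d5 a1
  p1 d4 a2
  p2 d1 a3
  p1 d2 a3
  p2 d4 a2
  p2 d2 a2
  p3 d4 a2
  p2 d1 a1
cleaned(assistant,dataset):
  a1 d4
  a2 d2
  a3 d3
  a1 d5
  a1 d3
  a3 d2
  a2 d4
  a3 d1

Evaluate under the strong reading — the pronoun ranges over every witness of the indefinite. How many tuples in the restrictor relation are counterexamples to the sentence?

3

"her" takes "an assistant" as antecedent and "it" takes "a dataset"; both are donkey pronouns co-varying with the restrictor.
Strong reading: for every (p,d,a) with shared(p,d,a), cleaned(a,d).
Restrictor triples: (p1,d1,a3)→cleaned(a3,d1) ✓  (p1,d2,a3)→cleaned(a3,d2) ✓  (p1,d4,a1)→cleaned(a1,d4) ✓  (p1,d4,a2)→cleaned(a2,d4) ✓  (p2,d1,a1)→cleaned(a1,d1) ✗  (p2,d1,a3)→cleaned(a3,d1) ✓  (p2,d2,a2)→cleaned(a2,d2) ✓  (p2,d4,a2)→cleaned(a2,d4) ✓  (p3,d1,a2)→cleaned(a2,d1) ✗  (p3,d3,a1)→cleaned(a1,d3) ✓  (p3,d4,a2)→cleaned(a2,d4) ✓  (p3,d4,a3)→cleaned(a3,d4) ✗  (p3,d5,a1)→cleaned(a1,d5) ✓
Counterexamples (restrictor triples failing the scope): 3.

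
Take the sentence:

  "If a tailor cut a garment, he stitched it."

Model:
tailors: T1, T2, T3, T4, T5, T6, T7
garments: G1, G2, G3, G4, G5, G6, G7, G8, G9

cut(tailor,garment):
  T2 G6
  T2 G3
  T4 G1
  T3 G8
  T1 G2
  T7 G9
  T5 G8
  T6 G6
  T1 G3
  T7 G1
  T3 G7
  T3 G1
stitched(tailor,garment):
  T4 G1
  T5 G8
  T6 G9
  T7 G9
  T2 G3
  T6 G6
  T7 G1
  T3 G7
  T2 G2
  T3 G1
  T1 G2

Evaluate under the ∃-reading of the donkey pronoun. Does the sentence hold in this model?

"it" takes "a garment" as antecedent — a donkey pronoun bound across the clause boundary.
Weak reading: every tailor t with some cut-garment has at least one cut-garment g such that stitched(t,g).
Per tailor: T1:✓  T2:✓  T3:✓  T4:✓  T5:✓  T6:✓  T7:✓
Every tailor in the restrictor has a witness.

True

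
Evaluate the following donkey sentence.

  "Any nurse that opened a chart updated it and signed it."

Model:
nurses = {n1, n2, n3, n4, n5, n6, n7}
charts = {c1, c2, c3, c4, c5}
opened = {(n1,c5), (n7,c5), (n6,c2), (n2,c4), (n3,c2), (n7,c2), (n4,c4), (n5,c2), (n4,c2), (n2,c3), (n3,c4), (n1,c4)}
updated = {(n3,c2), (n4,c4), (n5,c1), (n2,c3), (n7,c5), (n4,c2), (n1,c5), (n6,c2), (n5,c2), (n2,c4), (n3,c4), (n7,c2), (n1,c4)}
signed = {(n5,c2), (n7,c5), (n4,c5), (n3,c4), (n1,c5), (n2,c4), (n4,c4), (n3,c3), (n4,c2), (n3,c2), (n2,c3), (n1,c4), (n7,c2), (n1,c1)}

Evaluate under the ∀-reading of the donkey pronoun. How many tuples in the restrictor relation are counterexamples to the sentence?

"it" takes "a chart" as antecedent — a donkey pronoun bound across the clause boundary.
Strong reading: for every (n,c) with opened(n,c), updated(n,c) ∧ signed(n,c).
Restrictor pairs: (n1,c4) ✓  (n1,c5) ✓  (n2,c3) ✓  (n2,c4) ✓  (n3,c2) ✓  (n3,c4) ✓  (n4,c2) ✓  (n4,c4) ✓  (n5,c2) ✓  (n6,c2) ✗  (n7,c2) ✓  (n7,c5) ✓
Counterexamples (restrictor pairs failing the scope): 1.

1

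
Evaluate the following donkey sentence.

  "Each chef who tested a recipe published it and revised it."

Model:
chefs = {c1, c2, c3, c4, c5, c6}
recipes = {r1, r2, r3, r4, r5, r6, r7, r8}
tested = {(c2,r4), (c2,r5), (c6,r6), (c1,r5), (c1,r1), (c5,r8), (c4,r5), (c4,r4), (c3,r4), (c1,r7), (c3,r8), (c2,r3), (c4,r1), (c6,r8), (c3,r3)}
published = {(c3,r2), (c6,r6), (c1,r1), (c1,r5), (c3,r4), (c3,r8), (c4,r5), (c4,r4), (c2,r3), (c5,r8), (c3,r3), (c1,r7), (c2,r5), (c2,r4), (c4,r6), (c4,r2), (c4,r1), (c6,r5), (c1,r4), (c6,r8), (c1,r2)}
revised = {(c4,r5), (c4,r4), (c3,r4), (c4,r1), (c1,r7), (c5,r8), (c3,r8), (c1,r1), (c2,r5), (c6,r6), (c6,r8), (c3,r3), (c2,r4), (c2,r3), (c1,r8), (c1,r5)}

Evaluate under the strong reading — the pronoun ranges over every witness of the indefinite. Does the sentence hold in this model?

True

"it" takes "a recipe" as antecedent — a donkey pronoun bound across the clause boundary.
Strong reading: for every (c,r) with tested(c,r), published(c,r) ∧ revised(c,r).
Restrictor pairs: (c1,r1) ✓  (c1,r5) ✓  (c1,r7) ✓  (c2,r3) ✓  (c2,r4) ✓  (c2,r5) ✓  (c3,r3) ✓  (c3,r4) ✓  (c3,r8) ✓  (c4,r1) ✓  (c4,r4) ✓  (c4,r5) ✓  (c5,r8) ✓  (c6,r6) ✓  (c6,r8) ✓
Every restrictor pair satisfies the scope.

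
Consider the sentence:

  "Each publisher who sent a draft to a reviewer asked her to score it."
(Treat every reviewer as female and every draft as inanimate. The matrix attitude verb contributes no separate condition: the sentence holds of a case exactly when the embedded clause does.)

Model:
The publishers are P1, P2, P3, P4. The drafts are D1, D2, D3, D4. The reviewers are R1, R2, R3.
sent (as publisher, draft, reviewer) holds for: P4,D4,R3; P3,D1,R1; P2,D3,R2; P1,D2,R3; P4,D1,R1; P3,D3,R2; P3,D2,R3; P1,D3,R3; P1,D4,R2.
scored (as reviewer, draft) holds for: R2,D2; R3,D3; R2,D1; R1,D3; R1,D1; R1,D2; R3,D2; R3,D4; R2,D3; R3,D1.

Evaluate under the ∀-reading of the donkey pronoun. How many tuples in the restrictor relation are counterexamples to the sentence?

1

"her" takes "a reviewer" as antecedent and "it" takes "a draft"; both are donkey pronouns co-varying with the restrictor.
Strong reading: for every (p,d,r) with sent(p,d,r), scored(r,d).
Restrictor triples: (P1,D2,R3)→scored(R3,D2) ✓  (P1,D3,R3)→scored(R3,D3) ✓  (P1,D4,R2)→scored(R2,D4) ✗  (P2,D3,R2)→scored(R2,D3) ✓  (P3,D1,R1)→scored(R1,D1) ✓  (P3,D2,R3)→scored(R3,D2) ✓  (P3,D3,R2)→scored(R2,D3) ✓  (P4,D1,R1)→scored(R1,D1) ✓  (P4,D4,R3)→scored(R3,D4) ✓
Counterexamples (restrictor triples failing the scope): 1.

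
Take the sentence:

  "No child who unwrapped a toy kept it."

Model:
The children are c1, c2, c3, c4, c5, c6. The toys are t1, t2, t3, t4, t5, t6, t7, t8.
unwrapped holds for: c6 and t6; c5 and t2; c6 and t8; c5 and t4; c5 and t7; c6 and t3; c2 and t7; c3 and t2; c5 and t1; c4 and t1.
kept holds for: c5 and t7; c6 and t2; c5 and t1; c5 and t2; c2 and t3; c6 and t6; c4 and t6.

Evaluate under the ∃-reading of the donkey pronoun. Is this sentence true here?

"it" takes "a toy" as antecedent — a donkey pronoun bound across the clause boundary.
Truth condition: for no (c,t) with unwrapped(c,t) does kept(c,t) hold.
Restrictor pairs — does the scope hold? (c2,t7):fails  (c3,t2):fails  (c4,t1):fails  (c5,t1):holds  (c5,t2):holds  (c5,t4):fails  (c5,t7):holds  (c6,t3):fails  (c6,t6):holds  (c6,t8):fails
Scope holds for 4 pair(s), so the sentence is false.

False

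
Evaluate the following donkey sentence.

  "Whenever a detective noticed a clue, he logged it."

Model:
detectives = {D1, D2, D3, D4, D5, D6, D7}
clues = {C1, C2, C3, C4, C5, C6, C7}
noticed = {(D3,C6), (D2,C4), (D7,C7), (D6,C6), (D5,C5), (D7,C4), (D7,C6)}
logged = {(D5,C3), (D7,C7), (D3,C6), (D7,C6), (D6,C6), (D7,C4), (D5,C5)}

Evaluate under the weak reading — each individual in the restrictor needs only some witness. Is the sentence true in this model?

False

"it" takes "a clue" as antecedent — a donkey pronoun bound across the clause boundary.
Weak reading: every detective d with some noticed-clue has at least one noticed-clue c such that logged(d,c).
Per detective: D2:✗  D3:✓  D5:✓  D6:✓  D7:✓
D2 has no witness among its noticed-clues.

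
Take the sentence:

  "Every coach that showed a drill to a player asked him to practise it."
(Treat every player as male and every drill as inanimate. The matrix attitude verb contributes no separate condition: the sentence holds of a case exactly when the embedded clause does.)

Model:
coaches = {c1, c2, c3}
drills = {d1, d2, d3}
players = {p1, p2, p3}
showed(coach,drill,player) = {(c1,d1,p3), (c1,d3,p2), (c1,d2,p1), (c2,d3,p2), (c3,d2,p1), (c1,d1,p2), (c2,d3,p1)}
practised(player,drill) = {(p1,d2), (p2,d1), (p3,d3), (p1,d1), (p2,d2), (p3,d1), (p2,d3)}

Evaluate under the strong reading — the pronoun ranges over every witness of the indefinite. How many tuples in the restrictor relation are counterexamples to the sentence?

"him" takes "a player" as antecedent and "it" takes "a drill"; both are donkey pronouns co-varying with the restrictor.
Strong reading: for every (c,d,p) with showed(c,d,p), practised(p,d).
Restrictor triples: (c1,d1,p2)→practised(p2,d1) ✓  (c1,d1,p3)→practised(p3,d1) ✓  (c1,d2,p1)→practised(p1,d2) ✓  (c1,d3,p2)→practised(p2,d3) ✓  (c2,d3,p1)→practised(p1,d3) ✗  (c2,d3,p2)→practised(p2,d3) ✓  (c3,d2,p1)→practised(p1,d2) ✓
Counterexamples (restrictor triples failing the scope): 1.

1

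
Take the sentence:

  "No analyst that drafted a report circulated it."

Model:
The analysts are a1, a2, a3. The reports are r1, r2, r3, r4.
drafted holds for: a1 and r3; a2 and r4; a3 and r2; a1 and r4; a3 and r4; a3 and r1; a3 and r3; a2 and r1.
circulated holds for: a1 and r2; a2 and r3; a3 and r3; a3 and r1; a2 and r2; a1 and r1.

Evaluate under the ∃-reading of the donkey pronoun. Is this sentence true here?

"it" takes "a report" as antecedent — a donkey pronoun bound across the clause boundary.
Truth condition: for no (a,r) with drafted(a,r) does circulated(a,r) hold.
Restrictor pairs — does the scope hold? (a1,r3):fails  (a1,r4):fails  (a2,r1):fails  (a2,r4):fails  (a3,r1):holds  (a3,r2):fails  (a3,r3):holds  (a3,r4):fails
Scope holds for 2 pair(s), so the sentence is false.

False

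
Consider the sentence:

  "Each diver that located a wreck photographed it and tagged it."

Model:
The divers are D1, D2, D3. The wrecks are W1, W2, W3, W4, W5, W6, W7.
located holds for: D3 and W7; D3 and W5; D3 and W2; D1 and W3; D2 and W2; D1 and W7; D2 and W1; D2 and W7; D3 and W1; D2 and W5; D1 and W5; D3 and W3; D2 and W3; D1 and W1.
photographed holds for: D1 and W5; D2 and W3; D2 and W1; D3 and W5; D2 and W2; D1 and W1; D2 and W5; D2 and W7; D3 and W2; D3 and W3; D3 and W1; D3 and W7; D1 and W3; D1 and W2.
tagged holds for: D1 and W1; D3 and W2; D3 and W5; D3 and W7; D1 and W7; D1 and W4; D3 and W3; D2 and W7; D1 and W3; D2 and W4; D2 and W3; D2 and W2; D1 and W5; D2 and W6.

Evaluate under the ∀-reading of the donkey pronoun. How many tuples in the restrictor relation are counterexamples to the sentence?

4

"it" takes "a wreck" as antecedent — a donkey pronoun bound across the clause boundary.
Strong reading: for every (d,w) with located(d,w), photographed(d,w) ∧ tagged(d,w).
Restrictor pairs: (D1,W1) ✓  (D1,W3) ✓  (D1,W5) ✓  (D1,W7) ✗  (D2,W1) ✗  (D2,W2) ✓  (D2,W3) ✓  (D2,W5) ✗  (D2,W7) ✓  (D3,W1) ✗  (D3,W2) ✓  (D3,W3) ✓  (D3,W5) ✓  (D3,W7) ✓
Counterexamples (restrictor pairs failing the scope): 4.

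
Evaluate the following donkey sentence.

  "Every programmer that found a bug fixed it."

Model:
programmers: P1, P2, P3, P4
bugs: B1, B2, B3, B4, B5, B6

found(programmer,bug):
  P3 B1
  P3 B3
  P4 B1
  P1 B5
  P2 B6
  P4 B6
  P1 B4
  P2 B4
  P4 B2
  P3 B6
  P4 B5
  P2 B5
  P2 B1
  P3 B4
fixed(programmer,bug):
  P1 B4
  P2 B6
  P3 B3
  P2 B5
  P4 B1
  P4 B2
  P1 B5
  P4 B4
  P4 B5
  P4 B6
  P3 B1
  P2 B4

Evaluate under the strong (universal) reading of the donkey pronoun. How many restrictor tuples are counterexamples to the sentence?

"it" takes "a bug" as antecedent — a donkey pronoun bound across the clause boundary.
Strong reading: for every (p,b) with found(p,b), fixed(p,b).
Restrictor pairs: (P1,B4) ✓  (P1,B5) ✓  (P2,B1) ✗  (P2,B4) ✓  (P2,B5) ✓  (P2,B6) ✓  (P3,B1) ✓  (P3,B3) ✓  (P3,B4) ✗  (P3,B6) ✗  (P4,B1) ✓  (P4,B2) ✓  (P4,B5) ✓  (P4,B6) ✓
Counterexamples (restrictor pairs failing the scope): 3.

3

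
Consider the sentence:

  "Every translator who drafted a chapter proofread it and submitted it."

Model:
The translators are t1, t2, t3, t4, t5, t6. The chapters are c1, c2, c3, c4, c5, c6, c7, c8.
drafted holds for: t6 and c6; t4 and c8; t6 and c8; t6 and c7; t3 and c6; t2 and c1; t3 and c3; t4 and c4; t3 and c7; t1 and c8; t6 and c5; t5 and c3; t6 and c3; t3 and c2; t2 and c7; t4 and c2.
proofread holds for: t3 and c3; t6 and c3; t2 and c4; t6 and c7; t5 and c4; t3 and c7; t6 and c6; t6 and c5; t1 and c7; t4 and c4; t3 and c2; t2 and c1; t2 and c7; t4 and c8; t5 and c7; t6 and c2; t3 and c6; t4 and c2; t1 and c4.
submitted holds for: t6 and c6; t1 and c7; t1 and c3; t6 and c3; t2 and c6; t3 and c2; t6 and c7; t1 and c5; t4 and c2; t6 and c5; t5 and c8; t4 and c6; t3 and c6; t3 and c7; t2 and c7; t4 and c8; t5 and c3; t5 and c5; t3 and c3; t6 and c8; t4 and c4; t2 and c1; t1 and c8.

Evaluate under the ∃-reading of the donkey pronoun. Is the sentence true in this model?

"it" takes "a chapter" as antecedent — a donkey pronoun bound across the clause boundary.
Weak reading: every translator t with some drafted-chapter has at least one drafted-chapter c such that proofread(t,c) ∧ submitted(t,c).
Per translator: t1:✗  t2:✓  t3:✓  t4:✓  t5:✗  t6:✓
t1 has no witness among its drafted-chapters.

False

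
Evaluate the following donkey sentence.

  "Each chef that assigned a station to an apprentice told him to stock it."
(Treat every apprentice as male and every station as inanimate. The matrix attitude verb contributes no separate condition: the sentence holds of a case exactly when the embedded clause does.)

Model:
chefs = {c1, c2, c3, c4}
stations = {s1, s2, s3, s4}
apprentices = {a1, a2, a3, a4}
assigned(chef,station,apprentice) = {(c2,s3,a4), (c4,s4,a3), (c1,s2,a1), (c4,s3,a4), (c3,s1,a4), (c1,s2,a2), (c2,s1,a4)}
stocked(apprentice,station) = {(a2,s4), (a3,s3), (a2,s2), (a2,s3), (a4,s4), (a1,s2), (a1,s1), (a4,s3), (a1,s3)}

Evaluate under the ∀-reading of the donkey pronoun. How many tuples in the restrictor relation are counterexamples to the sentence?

"him" takes "an apprentice" as antecedent and "it" takes "a station"; both are donkey pronouns co-varying with the restrictor.
Strong reading: for every (c,s,a) with assigned(c,s,a), stocked(a,s).
Restrictor triples: (c1,s2,a1)→stocked(a1,s2) ✓  (c1,s2,a2)→stocked(a2,s2) ✓  (c2,s1,a4)→stocked(a4,s1) ✗  (c2,s3,a4)→stocked(a4,s3) ✓  (c3,s1,a4)→stocked(a4,s1) ✗  (c4,s3,a4)→stocked(a4,s3) ✓  (c4,s4,a3)→stocked(a3,s4) ✗
Counterexamples (restrictor triples failing the scope): 3.

3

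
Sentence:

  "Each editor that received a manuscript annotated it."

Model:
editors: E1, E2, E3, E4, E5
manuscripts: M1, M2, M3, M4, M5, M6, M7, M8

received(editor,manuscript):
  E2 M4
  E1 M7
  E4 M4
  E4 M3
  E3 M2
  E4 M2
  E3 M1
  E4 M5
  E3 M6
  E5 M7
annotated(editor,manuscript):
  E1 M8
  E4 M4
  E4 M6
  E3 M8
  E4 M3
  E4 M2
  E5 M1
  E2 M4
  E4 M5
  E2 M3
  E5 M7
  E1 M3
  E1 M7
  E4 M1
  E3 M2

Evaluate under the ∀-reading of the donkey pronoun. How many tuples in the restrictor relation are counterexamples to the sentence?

2

"it" takes "a manuscript" as antecedent — a donkey pronoun bound across the clause boundary.
Strong reading: for every (e,m) with received(e,m), annotated(e,m).
Restrictor pairs: (E1,M7) ✓  (E2,M4) ✓  (E3,M1) ✗  (E3,M2) ✓  (E3,M6) ✗  (E4,M2) ✓  (E4,M3) ✓  (E4,M4) ✓  (E4,M5) ✓  (E5,M7) ✓
Counterexamples (restrictor pairs failing the scope): 2.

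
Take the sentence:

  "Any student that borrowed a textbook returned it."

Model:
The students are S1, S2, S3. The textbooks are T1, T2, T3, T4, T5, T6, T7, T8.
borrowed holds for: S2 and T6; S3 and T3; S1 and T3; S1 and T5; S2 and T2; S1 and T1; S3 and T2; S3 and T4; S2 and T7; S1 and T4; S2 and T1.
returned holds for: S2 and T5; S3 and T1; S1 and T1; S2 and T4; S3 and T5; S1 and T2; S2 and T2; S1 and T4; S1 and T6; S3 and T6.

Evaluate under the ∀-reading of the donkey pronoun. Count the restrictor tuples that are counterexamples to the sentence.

8

"it" takes "a textbook" as antecedent — a donkey pronoun bound across the clause boundary.
Strong reading: for every (s,t) with borrowed(s,t), returned(s,t).
Restrictor pairs: (S1,T1) ✓  (S1,T3) ✗  (S1,T4) ✓  (S1,T5) ✗  (S2,T1) ✗  (S2,T2) ✓  (S2,T6) ✗  (S2,T7) ✗  (S3,T2) ✗  (S3,T3) ✗  (S3,T4) ✗
Counterexamples (restrictor pairs failing the scope): 8.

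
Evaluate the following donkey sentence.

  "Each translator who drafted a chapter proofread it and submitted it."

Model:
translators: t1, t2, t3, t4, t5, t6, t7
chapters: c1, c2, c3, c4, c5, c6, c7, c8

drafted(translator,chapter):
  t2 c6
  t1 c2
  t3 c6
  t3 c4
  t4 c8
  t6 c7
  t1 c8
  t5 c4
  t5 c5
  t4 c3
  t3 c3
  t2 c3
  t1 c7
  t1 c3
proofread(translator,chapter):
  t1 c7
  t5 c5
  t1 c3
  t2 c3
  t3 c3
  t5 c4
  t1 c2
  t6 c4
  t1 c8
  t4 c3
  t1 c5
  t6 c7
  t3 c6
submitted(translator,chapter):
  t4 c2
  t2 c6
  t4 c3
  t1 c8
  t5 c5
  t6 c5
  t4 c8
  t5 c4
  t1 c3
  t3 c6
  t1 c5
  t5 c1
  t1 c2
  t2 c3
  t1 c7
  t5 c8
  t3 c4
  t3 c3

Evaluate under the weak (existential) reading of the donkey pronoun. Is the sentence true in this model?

"it" takes "a chapter" as antecedent — a donkey pronoun bound across the clause boundary.
Weak reading: every translator t with some drafted-chapter has at least one drafted-chapter c such that proofread(t,c) ∧ submitted(t,c).
Per translator: t1:✓  t2:✓  t3:✓  t4:✓  t5:✓  t6:✗
t6 has no witness among its drafted-chapters.

False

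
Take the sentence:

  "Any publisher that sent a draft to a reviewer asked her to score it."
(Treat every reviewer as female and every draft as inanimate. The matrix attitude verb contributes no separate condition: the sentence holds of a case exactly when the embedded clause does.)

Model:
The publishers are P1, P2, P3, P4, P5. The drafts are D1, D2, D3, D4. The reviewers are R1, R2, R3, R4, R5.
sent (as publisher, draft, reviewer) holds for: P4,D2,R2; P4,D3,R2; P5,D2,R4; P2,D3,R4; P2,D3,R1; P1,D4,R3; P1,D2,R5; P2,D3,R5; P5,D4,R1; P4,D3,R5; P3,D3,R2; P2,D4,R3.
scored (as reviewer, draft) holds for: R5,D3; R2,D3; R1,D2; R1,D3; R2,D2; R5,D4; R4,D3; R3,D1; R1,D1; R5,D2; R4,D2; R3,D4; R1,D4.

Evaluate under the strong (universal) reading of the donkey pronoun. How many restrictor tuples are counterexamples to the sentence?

"her" takes "a reviewer" as antecedent and "it" takes "a draft"; both are donkey pronouns co-varying with the restrictor.
Strong reading: for every (p,d,r) with sent(p,d,r), scored(r,d).
Restrictor triples: (P1,D2,R5)→scored(R5,D2) ✓  (P1,D4,R3)→scored(R3,D4) ✓  (P2,D3,R1)→scored(R1,D3) ✓  (P2,D3,R4)→scored(R4,D3) ✓  (P2,D3,R5)→scored(R5,D3) ✓  (P2,D4,R3)→scored(R3,D4) ✓  (P3,D3,R2)→scored(R2,D3) ✓  (P4,D2,R2)→scored(R2,D2) ✓  (P4,D3,R2)→scored(R2,D3) ✓  (P4,D3,R5)→scored(R5,D3) ✓  (P5,D2,R4)→scored(R4,D2) ✓  (P5,D4,R1)→scored(R1,D4) ✓
Counterexamples (restrictor triples failing the scope): 0.

0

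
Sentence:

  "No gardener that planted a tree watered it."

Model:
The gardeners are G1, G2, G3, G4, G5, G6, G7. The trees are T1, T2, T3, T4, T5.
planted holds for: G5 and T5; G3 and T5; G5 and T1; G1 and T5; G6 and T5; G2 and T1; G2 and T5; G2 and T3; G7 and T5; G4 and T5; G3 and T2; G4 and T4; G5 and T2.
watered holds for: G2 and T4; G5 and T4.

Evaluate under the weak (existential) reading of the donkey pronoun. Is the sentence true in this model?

"it" takes "a tree" as antecedent — a donkey pronoun bound across the clause boundary.
Truth condition: for no (g,t) with planted(g,t) does watered(g,t) hold.
Restrictor pairs — does the scope hold? (G1,T5):fails  (G2,T1):fails  (G2,T3):fails  (G2,T5):fails  (G3,T2):fails  (G3,T5):fails  (G4,T4):fails  (G4,T5):fails  (G5,T1):fails  (G5,T2):fails  (G5,T5):fails  (G6,T5):fails  (G7,T5):fails
Scope holds for no restrictor pair, so the sentence is true.

True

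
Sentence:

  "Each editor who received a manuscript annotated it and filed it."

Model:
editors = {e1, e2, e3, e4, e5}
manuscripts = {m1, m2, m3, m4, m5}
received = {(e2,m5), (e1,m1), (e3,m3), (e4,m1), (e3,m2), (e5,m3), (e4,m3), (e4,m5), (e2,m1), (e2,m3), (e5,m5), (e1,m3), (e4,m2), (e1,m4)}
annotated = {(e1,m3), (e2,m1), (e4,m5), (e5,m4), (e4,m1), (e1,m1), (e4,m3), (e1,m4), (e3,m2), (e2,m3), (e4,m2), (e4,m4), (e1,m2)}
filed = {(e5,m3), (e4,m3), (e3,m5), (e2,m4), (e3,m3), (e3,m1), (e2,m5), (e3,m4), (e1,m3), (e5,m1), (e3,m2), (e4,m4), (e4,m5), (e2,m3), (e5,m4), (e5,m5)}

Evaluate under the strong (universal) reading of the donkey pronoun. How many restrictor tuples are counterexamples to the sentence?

"it" takes "a manuscript" as antecedent — a donkey pronoun bound across the clause boundary.
Strong reading: for every (e,m) with received(e,m), annotated(e,m) ∧ filed(e,m).
Restrictor pairs: (e1,m1) ✗  (e1,m3) ✓  (e1,m4) ✗  (e2,m1) ✗  (e2,m3) ✓  (e2,m5) ✗  (e3,m2) ✓  (e3,m3) ✗  (e4,m1) ✗  (e4,m2) ✗  (e4,m3) ✓  (e4,m5) ✓  (e5,m3) ✗  (e5,m5) ✗
Counterexamples (restrictor pairs failing the scope): 9.

9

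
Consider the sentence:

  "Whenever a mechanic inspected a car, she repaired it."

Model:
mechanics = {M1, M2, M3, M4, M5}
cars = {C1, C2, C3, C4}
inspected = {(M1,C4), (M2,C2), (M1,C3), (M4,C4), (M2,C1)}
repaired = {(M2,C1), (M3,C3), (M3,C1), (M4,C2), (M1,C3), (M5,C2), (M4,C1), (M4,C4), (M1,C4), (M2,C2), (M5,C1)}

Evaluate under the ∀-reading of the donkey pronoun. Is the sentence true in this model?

"it" takes "a car" as antecedent — a donkey pronoun bound across the clause boundary.
Strong reading: for every (m,c) with inspected(m,c), repaired(m,c).
Restrictor pairs: (M1,C3) ✓  (M1,C4) ✓  (M2,C1) ✓  (M2,C2) ✓  (M4,C4) ✓
Every restrictor pair satisfies the scope.

True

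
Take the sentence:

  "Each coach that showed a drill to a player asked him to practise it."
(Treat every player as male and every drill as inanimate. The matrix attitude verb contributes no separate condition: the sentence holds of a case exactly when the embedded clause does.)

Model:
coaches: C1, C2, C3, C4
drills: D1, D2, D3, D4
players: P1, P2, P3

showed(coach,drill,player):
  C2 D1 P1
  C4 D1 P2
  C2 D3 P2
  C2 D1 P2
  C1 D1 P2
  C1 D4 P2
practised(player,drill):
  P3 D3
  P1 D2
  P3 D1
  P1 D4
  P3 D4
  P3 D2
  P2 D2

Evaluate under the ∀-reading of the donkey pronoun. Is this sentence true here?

"him" takes "a player" as antecedent and "it" takes "a drill"; both are donkey pronouns co-varying with the restrictor.
Strong reading: for every (c,d,p) with showed(c,d,p), practised(p,d).
Restrictor triples: (C1,D1,P2)→practised(P2,D1) ✗  (C1,D4,P2)→practised(P2,D4) ✗  (C2,D1,P1)→practised(P1,D1) ✗  (C2,D1,P2)→practised(P2,D1) ✗  (C2,D3,P2)→practised(P2,D3) ✗  (C4,D1,P2)→practised(P2,D1) ✗
Counterexample: (C1,D1,P2) — practised(P2,D1) does not hold.

False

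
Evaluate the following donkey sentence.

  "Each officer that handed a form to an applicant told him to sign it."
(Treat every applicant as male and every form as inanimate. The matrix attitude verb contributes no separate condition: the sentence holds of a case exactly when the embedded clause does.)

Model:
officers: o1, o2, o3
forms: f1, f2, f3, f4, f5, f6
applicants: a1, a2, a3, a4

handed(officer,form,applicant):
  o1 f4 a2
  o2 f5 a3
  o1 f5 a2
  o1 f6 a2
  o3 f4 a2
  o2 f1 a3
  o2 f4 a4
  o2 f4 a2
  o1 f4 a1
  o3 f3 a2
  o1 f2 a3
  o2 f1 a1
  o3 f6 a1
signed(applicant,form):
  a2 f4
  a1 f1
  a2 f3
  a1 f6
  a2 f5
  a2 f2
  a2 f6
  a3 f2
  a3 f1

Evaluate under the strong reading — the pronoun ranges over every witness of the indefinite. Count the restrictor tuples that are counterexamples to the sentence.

3

"him" takes "an applicant" as antecedent and "it" takes "a form"; both are donkey pronouns co-varying with the restrictor.
Strong reading: for every (o,f,a) with handed(o,f,a), signed(a,f).
Restrictor triples: (o1,f2,a3)→signed(a3,f2) ✓  (o1,f4,a1)→signed(a1,f4) ✗  (o1,f4,a2)→signed(a2,f4) ✓  (o1,f5,a2)→signed(a2,f5) ✓  (o1,f6,a2)→signed(a2,f6) ✓  (o2,f1,a1)→signed(a1,f1) ✓  (o2,f1,a3)→signed(a3,f1) ✓  (o2,f4,a2)→signed(a2,f4) ✓  (o2,f4,a4)→signed(a4,f4) ✗  (o2,f5,a3)→signed(a3,f5) ✗  (o3,f3,a2)→signed(a2,f3) ✓  (o3,f4,a2)→signed(a2,f4) ✓  (o3,f6,a1)→signed(a1,f6) ✓
Counterexamples (restrictor triples failing the scope): 3.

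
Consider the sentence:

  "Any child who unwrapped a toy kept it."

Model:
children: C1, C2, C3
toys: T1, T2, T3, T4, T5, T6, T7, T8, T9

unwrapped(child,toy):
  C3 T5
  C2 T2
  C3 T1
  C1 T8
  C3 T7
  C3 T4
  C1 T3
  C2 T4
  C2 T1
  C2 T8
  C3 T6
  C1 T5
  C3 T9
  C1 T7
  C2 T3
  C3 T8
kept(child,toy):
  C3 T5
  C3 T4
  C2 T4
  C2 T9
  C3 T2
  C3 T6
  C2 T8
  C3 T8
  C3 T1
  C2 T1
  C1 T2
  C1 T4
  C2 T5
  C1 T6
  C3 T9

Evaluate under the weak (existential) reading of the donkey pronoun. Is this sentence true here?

False

"it" takes "a toy" as antecedent — a donkey pronoun bound across the clause boundary.
Weak reading: every child c with some unwrapped-toy has at least one unwrapped-toy t such that kept(c,t).
Per child: C1:✗  C2:✓  C3:✓
C1 has no witness among its unwrapped-toys.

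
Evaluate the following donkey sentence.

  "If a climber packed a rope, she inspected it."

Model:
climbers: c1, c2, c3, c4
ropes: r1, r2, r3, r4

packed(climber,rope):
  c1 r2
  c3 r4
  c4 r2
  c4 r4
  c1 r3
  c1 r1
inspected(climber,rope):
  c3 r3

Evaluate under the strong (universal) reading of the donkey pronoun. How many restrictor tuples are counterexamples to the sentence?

"it" takes "a rope" as antecedent — a donkey pronoun bound across the clause boundary.
Strong reading: for every (c,r) with packed(c,r), inspected(c,r).
Restrictor pairs: (c1,r1) ✗  (c1,r2) ✗  (c1,r3) ✗  (c3,r4) ✗  (c4,r2) ✗  (c4,r4) ✗
Counterexamples (restrictor pairs failing the scope): 6.

6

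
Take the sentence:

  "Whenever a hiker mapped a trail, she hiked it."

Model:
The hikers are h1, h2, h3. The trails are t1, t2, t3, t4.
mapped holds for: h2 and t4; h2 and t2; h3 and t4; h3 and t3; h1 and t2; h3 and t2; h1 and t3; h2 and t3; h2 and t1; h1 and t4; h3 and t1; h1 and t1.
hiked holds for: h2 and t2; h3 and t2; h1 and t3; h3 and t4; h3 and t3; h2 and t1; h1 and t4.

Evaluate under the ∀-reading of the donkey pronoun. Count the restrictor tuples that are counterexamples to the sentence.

"it" takes "a trail" as antecedent — a donkey pronoun bound across the clause boundary.
Strong reading: for every (h,t) with mapped(h,t), hiked(h,t).
Restrictor pairs: (h1,t1) ✗  (h1,t2) ✗  (h1,t3) ✓  (h1,t4) ✓  (h2,t1) ✓  (h2,t2) ✓  (h2,t3) ✗  (h2,t4) ✗  (h3,t1) ✗  (h3,t2) ✓  (h3,t3) ✓  (h3,t4) ✓
Counterexamples (restrictor pairs failing the scope): 5.

5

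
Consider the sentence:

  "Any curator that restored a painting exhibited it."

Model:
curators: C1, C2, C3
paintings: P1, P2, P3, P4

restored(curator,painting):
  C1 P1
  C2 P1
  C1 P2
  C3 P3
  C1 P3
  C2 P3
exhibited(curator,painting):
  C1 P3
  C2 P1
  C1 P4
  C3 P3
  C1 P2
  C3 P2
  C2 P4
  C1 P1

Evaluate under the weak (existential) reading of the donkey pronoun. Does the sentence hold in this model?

"it" takes "a painting" as antecedent — a donkey pronoun bound across the clause boundary.
Weak reading: every curator c with some restored-painting has at least one restored-painting p such that exhibited(c,p).
Per curator: C1:✓  C2:✓  C3:✓
Every curator in the restrictor has a witness.

True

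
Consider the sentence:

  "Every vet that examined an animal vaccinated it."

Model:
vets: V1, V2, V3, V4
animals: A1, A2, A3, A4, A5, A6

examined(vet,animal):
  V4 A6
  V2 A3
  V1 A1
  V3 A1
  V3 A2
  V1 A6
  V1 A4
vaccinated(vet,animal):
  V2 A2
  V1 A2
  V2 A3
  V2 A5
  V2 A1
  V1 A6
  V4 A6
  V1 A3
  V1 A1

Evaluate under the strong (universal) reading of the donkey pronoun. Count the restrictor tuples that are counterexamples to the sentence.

3

"it" takes "an animal" as antecedent — a donkey pronoun bound across the clause boundary.
Strong reading: for every (v,a) with examined(v,a), vaccinated(v,a).
Restrictor pairs: (V1,A1) ✓  (V1,A4) ✗  (V1,A6) ✓  (V2,A3) ✓  (V3,A1) ✗  (V3,A2) ✗  (V4,A6) ✓
Counterexamples (restrictor pairs failing the scope): 3.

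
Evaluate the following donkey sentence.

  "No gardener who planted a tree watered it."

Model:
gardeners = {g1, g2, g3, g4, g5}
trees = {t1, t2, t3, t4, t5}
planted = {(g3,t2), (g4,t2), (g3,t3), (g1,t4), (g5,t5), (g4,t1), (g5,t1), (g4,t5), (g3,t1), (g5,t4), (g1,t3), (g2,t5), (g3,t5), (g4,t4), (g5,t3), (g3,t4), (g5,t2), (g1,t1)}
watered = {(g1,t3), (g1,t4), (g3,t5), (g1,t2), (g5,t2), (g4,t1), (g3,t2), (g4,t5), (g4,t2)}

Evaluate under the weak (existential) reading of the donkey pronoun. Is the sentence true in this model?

"it" takes "a tree" as antecedent — a donkey pronoun bound across the clause boundary.
Truth condition: for no (g,t) with planted(g,t) does watered(g,t) hold.
Restrictor pairs — does the scope hold? (g1,t1):fails  (g1,t3):holds  (g1,t4):holds  (g2,t5):fails  (g3,t1):fails  (g3,t2):holds  (g3,t3):fails  (g3,t4):fails  (g3,t5):holds  (g4,t1):holds  (g4,t2):holds  (g4,t4):fails  (g4,t5):holds  (g5,t1):fails  (g5,t2):holds  (g5,t3):fails  (g5,t4):fails  (g5,t5):fails
Scope holds for 8 pair(s), so the sentence is false.

False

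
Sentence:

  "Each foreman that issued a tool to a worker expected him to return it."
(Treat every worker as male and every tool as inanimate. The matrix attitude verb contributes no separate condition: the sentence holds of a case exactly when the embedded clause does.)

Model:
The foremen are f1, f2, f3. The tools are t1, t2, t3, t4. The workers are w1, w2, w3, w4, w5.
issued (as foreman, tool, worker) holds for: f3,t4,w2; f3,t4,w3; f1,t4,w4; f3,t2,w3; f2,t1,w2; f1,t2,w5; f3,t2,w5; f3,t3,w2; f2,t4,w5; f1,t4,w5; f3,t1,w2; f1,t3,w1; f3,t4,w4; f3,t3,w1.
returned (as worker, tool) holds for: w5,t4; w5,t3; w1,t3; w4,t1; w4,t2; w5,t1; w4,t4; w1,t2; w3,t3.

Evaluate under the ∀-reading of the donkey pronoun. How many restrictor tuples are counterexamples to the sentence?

"him" takes "a worker" as antecedent and "it" takes "a tool"; both are donkey pronouns co-varying with the restrictor.
Strong reading: for every (f,t,w) with issued(f,t,w), returned(w,t).
Restrictor triples: (f1,t2,w5)→returned(w5,t2) ✗  (f1,t3,w1)→returned(w1,t3) ✓  (f1,t4,w4)→returned(w4,t4) ✓  (f1,t4,w5)→returned(w5,t4) ✓  (f2,t1,w2)→returned(w2,t1) ✗  (f2,t4,w5)→returned(w5,t4) ✓  (f3,t1,w2)→returned(w2,t1) ✗  (f3,t2,w3)→returned(w3,t2) ✗  (f3,t2,w5)→returned(w5,t2) ✗  (f3,t3,w1)→returned(w1,t3) ✓  (f3,t3,w2)→returned(w2,t3) ✗  (f3,t4,w2)→returned(w2,t4) ✗  (f3,t4,w3)→returned(w3,t4) ✗  (f3,t4,w4)→returned(w4,t4) ✓
Counterexamples (restrictor triples failing the scope): 8.

8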